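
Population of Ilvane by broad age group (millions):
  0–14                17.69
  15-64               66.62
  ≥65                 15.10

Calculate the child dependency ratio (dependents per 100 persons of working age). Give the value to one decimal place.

Youth dependency ratio: 26.6

Youth dependency ratio = 17.69 / 66.62 × 100 = 26.6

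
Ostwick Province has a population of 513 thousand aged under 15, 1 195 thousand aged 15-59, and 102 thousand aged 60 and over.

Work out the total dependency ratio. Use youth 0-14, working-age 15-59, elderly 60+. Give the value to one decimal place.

Total dependency ratio: 51.5

Total dependency ratio = (513 + 102) / 1 195 × 100 = 615 / 1 195 × 100 = 51.5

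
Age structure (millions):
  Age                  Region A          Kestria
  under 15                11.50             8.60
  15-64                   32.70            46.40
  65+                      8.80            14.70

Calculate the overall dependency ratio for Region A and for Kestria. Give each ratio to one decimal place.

Region A: (11.50 + 8.80) / 32.70 × 100 = 20.30 / 32.70 × 100 = 62.1
Kestria: (8.60 + 14.70) / 46.40 × 100 = 23.30 / 46.40 × 100 = 50.2

Region A: 62.1
Kestria: 50.2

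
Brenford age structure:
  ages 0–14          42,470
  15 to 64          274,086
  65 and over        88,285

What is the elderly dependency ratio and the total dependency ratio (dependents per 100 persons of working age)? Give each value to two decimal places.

Old-age dependency ratio = 88,285 / 274,086 × 100 = 32.21
Total dependency ratio = (42,470 + 88,285) / 274,086 × 100 = 130,755 / 274,086 × 100 = 47.71

Old-age dependency ratio: 32.21
Total dependency ratio: 47.71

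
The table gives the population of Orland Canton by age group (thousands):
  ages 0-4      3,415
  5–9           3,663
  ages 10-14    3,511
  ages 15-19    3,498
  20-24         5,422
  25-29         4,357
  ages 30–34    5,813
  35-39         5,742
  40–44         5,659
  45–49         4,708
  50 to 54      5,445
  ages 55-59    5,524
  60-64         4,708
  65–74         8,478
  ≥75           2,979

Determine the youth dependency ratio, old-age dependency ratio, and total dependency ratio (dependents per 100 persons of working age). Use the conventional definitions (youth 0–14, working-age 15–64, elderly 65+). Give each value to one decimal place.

Youth dependency ratio: 20.8
Old-age dependency ratio: 22.5
Total dependency ratio: 43.3

0–14: 3,415 + 3,663 + 3,511 = 10,589
15–64: 3,498 + 5,422 + 4,357 + 5,813 + 5,742 + 5,659 + 4,708 + 5,445 + 5,524 + 4,708 = 50,876
65+: 8,478 + 2,979 = 11,457
Youth dependency ratio = 10,589 / 50,876 × 100 = 20.8
Old-age dependency ratio = 11,457 / 50,876 × 100 = 22.5
Total dependency ratio = (10,589 + 11,457) / 50,876 × 100 = 22,046 / 50,876 × 100 = 43.3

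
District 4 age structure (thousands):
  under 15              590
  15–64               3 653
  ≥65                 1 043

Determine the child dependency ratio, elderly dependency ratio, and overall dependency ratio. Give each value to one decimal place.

Youth dependency ratio = 590 / 3 653 × 100 = 16.2
Old-age dependency ratio = 1 043 / 3 653 × 100 = 28.6
Total dependency ratio = (590 + 1 043) / 3 653 × 100 = 1 633 / 3 653 × 100 = 44.7

Youth dependency ratio: 16.2
Old-age dependency ratio: 28.6
Total dependency ratio: 44.7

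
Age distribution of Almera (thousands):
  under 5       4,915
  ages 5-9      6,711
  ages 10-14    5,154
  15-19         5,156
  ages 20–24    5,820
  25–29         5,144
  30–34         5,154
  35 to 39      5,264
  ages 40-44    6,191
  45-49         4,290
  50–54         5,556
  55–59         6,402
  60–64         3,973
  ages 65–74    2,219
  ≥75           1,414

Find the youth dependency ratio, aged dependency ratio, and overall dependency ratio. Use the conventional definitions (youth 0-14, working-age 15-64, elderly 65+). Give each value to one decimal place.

Youth dependency ratio: 31.7
Old-age dependency ratio: 6.9
Total dependency ratio: 38.6

0–14: 4,915 + 6,711 + 5,154 = 16,780
15–64: 5,156 + 5,820 + 5,144 + 5,154 + 5,264 + 6,191 + 4,290 + 5,556 + 6,402 + 3,973 = 52,950
65+: 2,219 + 1,414 = 3,633
Youth dependency ratio = 16,780 / 52,950 × 100 = 31.7
Old-age dependency ratio = 3,633 / 52,950 × 100 = 6.9
Total dependency ratio = (16,780 + 3,633) / 52,950 × 100 = 20,413 / 52,950 × 100 = 38.6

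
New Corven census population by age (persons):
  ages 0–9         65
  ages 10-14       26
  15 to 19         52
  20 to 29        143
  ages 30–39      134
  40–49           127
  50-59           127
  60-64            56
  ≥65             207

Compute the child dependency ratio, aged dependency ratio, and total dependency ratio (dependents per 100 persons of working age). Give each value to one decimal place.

Youth dependency ratio: 14.2
Old-age dependency ratio: 32.4
Total dependency ratio: 46.6

0–14: 65 + 26 = 91
15–64: 52 + 143 + 134 + 127 + 127 + 56 = 639
65+: 207
Youth dependency ratio = 91 / 639 × 100 = 14.2
Old-age dependency ratio = 207 / 639 × 100 = 32.4
Total dependency ratio = (91 + 207) / 639 × 100 = 298 / 639 × 100 = 46.6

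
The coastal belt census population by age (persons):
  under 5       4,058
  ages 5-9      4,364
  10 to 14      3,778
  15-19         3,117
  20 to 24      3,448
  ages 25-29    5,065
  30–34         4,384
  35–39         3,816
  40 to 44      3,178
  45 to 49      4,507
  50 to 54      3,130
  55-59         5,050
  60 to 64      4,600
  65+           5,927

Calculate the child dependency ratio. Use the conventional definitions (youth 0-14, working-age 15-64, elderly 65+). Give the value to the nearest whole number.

Youth dependency ratio: 30

0–14: 4,058 + 4,364 + 3,778 = 12,200
15–64: 3,117 + 3,448 + 5,065 + 4,384 + 3,816 + 3,178 + 4,507 + 3,130 + 5,050 + 4,600 = 40,295
65+: 5,927
Youth dependency ratio = 12,200 / 40,295 × 100 = 30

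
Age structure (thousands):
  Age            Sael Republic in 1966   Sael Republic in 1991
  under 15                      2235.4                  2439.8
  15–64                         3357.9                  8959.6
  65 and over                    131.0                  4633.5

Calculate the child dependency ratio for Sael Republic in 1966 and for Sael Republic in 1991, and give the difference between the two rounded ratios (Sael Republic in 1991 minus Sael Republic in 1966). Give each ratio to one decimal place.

Sael Republic in 1966: 66.6
Sael Republic in 1991: 27.2
Difference: -39.4

Sael Republic in 1966: 2235.4 / 3357.9 × 100 = 66.6
Sael Republic in 1991: 2439.8 / 8959.6 × 100 = 27.2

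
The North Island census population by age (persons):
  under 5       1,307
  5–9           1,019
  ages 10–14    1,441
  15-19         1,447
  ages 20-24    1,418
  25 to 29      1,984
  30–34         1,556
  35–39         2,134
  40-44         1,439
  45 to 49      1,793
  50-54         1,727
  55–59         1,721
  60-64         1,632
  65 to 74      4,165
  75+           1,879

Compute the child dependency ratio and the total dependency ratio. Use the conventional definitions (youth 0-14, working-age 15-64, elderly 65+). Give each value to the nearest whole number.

0–14: 1,307 + 1,019 + 1,441 = 3,767
15–64: 1,447 + 1,418 + 1,984 + 1,556 + 2,134 + 1,439 + 1,793 + 1,727 + 1,721 + 1,632 = 16,851
65+: 4,165 + 1,879 = 6,044
Youth dependency ratio = 3,767 / 16,851 × 100 = 22
Total dependency ratio = (3,767 + 6,044) / 16,851 × 100 = 9,811 / 16,851 × 100 = 58

Youth dependency ratio: 22
Total dependency ratio: 58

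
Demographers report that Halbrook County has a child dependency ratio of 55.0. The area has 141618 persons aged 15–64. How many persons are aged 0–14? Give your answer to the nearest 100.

Youth dependency ratio = youth / working-age × 100
55.0 = Y / 141618 × 100
⇒ 77900

Aged 0–14: 77900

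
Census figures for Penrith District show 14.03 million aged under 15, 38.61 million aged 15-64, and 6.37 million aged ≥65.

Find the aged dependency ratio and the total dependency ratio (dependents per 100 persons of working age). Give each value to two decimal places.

Old-age dependency ratio: 16.50
Total dependency ratio: 52.84

Old-age dependency ratio = 6.37 / 38.61 × 100 = 16.50
Total dependency ratio = (14.03 + 6.37) / 38.61 × 100 = 20.40 / 38.61 × 100 = 52.84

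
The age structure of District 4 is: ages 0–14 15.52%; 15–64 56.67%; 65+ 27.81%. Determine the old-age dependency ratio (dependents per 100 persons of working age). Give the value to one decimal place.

Old-age dependency ratio = 27.81 / 56.67 × 100 = 49.1

Old-age dependency ratio: 49.1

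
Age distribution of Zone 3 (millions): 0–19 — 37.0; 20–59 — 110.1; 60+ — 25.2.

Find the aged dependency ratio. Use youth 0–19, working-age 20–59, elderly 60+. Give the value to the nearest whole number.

Old-age dependency ratio = 25.2 / 110.1 × 100 = 23

Old-age dependency ratio: 23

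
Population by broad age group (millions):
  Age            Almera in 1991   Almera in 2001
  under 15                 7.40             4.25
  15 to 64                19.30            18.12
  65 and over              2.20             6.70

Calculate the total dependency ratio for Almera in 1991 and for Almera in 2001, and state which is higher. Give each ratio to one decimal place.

Almera in 1991: 49.7
Almera in 2001: 60.4
Higher: Almera in 2001

Almera in 1991: (7.40 + 2.20) / 19.30 × 100 = 9.60 / 19.30 × 100 = 49.7
Almera in 2001: (4.25 + 6.70) / 18.12 × 100 = 10.95 / 18.12 × 100 = 60.4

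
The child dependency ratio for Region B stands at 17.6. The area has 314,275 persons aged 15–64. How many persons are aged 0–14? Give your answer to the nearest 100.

Youth dependency ratio = youth / working-age × 100
17.6 = Y / 314,275 × 100
⇒ 55,300

Aged 0–14: 55,300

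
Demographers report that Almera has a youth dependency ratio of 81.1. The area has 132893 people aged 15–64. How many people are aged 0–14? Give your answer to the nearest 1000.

Youth dependency ratio = youth / working-age × 100
81.1 = Y / 132893 × 100
⇒ 108000

Aged 0–14: 108000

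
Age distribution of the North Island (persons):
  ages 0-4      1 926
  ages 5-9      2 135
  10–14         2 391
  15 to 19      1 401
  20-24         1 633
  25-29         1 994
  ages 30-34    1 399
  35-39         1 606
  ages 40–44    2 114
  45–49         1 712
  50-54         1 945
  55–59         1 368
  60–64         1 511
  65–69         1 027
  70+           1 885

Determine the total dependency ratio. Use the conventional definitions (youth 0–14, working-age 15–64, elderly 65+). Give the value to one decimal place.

0–14: 1 926 + 2 135 + 2 391 = 6 452
15–64: 1 401 + 1 633 + 1 994 + 1 399 + 1 606 + 2 114 + 1 712 + 1 945 + 1 368 + 1 511 = 16 683
65+: 1 027 + 1 885 = 2 912
Total dependency ratio = (6 452 + 2 912) / 16 683 × 100 = 9 364 / 16 683 × 100 = 56.1

Total dependency ratio: 56.1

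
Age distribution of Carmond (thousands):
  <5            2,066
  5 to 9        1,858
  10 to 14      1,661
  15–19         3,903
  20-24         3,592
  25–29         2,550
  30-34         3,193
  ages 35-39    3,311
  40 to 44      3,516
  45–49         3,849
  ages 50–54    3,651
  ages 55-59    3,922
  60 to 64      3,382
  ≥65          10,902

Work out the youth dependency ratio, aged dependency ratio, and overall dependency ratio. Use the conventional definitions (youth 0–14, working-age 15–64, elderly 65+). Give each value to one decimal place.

0–14: 2,066 + 1,858 + 1,661 = 5,585
15–64: 3,903 + 3,592 + 2,550 + 3,193 + 3,311 + 3,516 + 3,849 + 3,651 + 3,922 + 3,382 = 34,869
65+: 10,902
Youth dependency ratio = 5,585 / 34,869 × 100 = 16.0
Old-age dependency ratio = 10,902 / 34,869 × 100 = 31.3
Total dependency ratio = (5,585 + 10,902) / 34,869 × 100 = 16,487 / 34,869 × 100 = 47.3

Youth dependency ratio: 16.0
Old-age dependency ratio: 31.3
Total dependency ratio: 47.3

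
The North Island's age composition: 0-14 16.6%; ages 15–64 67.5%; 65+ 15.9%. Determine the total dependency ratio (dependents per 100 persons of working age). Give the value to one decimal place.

Total dependency ratio = (16.6 + 15.9) / 67.5 × 100 = 32.5 / 67.5 × 100 = 48.1

Total dependency ratio: 48.1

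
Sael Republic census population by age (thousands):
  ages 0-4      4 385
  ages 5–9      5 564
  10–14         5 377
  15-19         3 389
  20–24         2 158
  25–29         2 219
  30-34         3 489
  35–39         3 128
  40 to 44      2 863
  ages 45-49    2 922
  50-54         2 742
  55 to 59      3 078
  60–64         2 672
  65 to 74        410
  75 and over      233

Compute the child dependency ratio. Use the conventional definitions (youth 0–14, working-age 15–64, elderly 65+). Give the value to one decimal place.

Youth dependency ratio: 53.5

0–14: 4 385 + 5 564 + 5 377 = 15 326
15–64: 3 389 + 2 158 + 2 219 + 3 489 + 3 128 + 2 863 + 2 922 + 2 742 + 3 078 + 2 672 = 28 660
65+: 410 + 233 = 643
Youth dependency ratio = 15 326 / 28 660 × 100 = 53.5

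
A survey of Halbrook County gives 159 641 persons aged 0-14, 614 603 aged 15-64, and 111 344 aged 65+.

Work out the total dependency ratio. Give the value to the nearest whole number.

Total dependency ratio = (159 641 + 111 344) / 614 603 × 100 = 270 985 / 614 603 × 100 = 44

Total dependency ratio: 44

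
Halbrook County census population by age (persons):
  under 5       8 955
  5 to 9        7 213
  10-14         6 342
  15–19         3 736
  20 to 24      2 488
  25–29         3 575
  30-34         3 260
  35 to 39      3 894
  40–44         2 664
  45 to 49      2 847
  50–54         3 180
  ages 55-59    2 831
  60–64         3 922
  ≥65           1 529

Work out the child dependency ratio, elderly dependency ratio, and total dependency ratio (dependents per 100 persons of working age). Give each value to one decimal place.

0–14: 8 955 + 7 213 + 6 342 = 22 510
15–64: 3 736 + 2 488 + 3 575 + 3 260 + 3 894 + 2 664 + 2 847 + 3 180 + 2 831 + 3 922 = 32 397
65+: 1 529
Youth dependency ratio = 22 510 / 32 397 × 100 = 69.5
Old-age dependency ratio = 1 529 / 32 397 × 100 = 4.7
Total dependency ratio = (22 510 + 1 529) / 32 397 × 100 = 24 039 / 32 397 × 100 = 74.2

Youth dependency ratio: 69.5
Old-age dependency ratio: 4.7
Total dependency ratio: 74.2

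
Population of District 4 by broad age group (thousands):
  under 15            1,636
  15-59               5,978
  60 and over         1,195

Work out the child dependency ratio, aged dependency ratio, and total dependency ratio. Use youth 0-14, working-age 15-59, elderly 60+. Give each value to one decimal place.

Youth dependency ratio: 27.4
Old-age dependency ratio: 20.0
Total dependency ratio: 47.4

Youth dependency ratio = 1,636 / 5,978 × 100 = 27.4
Old-age dependency ratio = 1,195 / 5,978 × 100 = 20.0
Total dependency ratio = (1,636 + 1,195) / 5,978 × 100 = 2,831 / 5,978 × 100 = 47.4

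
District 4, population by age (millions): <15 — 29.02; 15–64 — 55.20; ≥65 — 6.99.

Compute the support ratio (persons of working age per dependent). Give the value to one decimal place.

Support ratio = 55.20 / (29.02 + 6.99) = 55.20 / 36.01 = 1.5

Support ratio: 1.5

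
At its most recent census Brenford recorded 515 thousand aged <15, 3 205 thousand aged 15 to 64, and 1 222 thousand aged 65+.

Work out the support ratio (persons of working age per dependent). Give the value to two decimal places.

Support ratio = 3 205 / (515 + 1 222) = 3 205 / 1 737 = 1.85

Support ratio: 1.85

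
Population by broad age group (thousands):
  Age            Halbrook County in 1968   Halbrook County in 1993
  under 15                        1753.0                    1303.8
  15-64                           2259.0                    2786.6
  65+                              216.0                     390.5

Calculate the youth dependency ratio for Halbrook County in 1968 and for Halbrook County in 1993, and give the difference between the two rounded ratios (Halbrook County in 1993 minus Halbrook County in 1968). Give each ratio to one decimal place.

Halbrook County in 1968: 1753.0 / 2259.0 × 100 = 77.6
Halbrook County in 1993: 1303.8 / 2786.6 × 100 = 46.8

Halbrook County in 1968: 77.6
Halbrook County in 1993: 46.8
Difference: -30.8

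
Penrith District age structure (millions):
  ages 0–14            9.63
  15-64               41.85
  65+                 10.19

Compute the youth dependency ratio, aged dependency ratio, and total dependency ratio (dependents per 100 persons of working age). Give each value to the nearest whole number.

Youth dependency ratio = 9.63 / 41.85 × 100 = 23
Old-age dependency ratio = 10.19 / 41.85 × 100 = 24
Total dependency ratio = (9.63 + 10.19) / 41.85 × 100 = 19.82 / 41.85 × 100 = 47

Youth dependency ratio: 23
Old-age dependency ratio: 24
Total dependency ratio: 47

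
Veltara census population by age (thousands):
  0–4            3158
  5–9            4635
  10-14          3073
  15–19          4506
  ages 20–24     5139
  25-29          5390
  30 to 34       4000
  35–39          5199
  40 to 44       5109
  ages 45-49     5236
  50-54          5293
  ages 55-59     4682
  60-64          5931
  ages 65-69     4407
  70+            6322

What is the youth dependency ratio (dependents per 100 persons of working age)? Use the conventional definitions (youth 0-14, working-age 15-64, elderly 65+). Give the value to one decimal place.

Youth dependency ratio: 21.5

0–14: 3158 + 4635 + 3073 = 10866
15–64: 4506 + 5139 + 5390 + 4000 + 5199 + 5109 + 5236 + 5293 + 4682 + 5931 = 50485
65+: 4407 + 6322 = 10729
Youth dependency ratio = 10866 / 50485 × 100 = 21.5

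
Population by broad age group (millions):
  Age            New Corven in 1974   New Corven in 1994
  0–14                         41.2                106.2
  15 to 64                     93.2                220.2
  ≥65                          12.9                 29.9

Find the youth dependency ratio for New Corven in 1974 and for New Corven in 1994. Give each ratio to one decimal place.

New Corven in 1974: 41.2 / 93.2 × 100 = 44.2
New Corven in 1994: 106.2 / 220.2 × 100 = 48.2

New Corven in 1974: 44.2
New Corven in 1994: 48.2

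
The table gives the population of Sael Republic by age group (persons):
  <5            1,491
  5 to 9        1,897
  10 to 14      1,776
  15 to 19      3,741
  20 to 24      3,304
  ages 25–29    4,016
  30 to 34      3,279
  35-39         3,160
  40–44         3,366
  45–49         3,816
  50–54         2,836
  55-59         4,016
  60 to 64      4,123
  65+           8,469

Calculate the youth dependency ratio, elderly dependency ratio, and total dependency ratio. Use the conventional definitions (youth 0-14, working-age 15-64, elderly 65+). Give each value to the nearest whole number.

Youth dependency ratio: 14
Old-age dependency ratio: 24
Total dependency ratio: 38

0–14: 1,491 + 1,897 + 1,776 = 5,164
15–64: 3,741 + 3,304 + 4,016 + 3,279 + 3,160 + 3,366 + 3,816 + 2,836 + 4,016 + 4,123 = 35,657
65+: 8,469
Youth dependency ratio = 5,164 / 35,657 × 100 = 14
Old-age dependency ratio = 8,469 / 35,657 × 100 = 24
Total dependency ratio = (5,164 + 8,469) / 35,657 × 100 = 13,633 / 35,657 × 100 = 38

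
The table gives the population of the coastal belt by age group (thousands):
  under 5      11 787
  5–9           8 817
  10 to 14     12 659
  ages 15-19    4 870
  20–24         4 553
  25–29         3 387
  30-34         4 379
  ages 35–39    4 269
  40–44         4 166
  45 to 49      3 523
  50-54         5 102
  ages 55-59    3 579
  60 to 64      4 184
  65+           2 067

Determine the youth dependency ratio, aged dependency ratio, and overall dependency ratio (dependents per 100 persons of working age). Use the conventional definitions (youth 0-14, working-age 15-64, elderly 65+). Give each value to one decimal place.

Youth dependency ratio: 79.2
Old-age dependency ratio: 4.9
Total dependency ratio: 84.1

0–14: 11 787 + 8 817 + 12 659 = 33 263
15–64: 4 870 + 4 553 + 3 387 + 4 379 + 4 269 + 4 166 + 3 523 + 5 102 + 3 579 + 4 184 = 42 012
65+: 2 067
Youth dependency ratio = 33 263 / 42 012 × 100 = 79.2
Old-age dependency ratio = 2 067 / 42 012 × 100 = 4.9
Total dependency ratio = (33 263 + 2 067) / 42 012 × 100 = 35 330 / 42 012 × 100 = 84.1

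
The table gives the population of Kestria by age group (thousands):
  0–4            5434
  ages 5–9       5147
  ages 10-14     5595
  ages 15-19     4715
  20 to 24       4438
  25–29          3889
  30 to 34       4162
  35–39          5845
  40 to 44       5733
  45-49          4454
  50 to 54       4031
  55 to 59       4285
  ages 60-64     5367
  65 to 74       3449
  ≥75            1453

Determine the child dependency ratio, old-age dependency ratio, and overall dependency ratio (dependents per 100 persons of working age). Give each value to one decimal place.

0–14: 5434 + 5147 + 5595 = 16176
15–64: 4715 + 4438 + 3889 + 4162 + 5845 + 5733 + 4454 + 4031 + 4285 + 5367 = 46919
65+: 3449 + 1453 = 4902
Youth dependency ratio = 16176 / 46919 × 100 = 34.5
Old-age dependency ratio = 4902 / 46919 × 100 = 10.4
Total dependency ratio = (16176 + 4902) / 46919 × 100 = 21078 / 46919 × 100 = 44.9

Youth dependency ratio: 34.5
Old-age dependency ratio: 10.4
Total dependency ratio: 44.9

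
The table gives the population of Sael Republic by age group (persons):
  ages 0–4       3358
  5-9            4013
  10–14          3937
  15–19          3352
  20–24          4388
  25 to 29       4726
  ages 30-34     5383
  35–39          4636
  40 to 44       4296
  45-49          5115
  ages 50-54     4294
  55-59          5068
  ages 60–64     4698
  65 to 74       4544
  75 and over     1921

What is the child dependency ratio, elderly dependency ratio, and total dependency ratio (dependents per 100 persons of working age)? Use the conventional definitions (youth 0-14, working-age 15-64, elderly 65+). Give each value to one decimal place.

0–14: 3358 + 4013 + 3937 = 11308
15–64: 3352 + 4388 + 4726 + 5383 + 4636 + 4296 + 5115 + 4294 + 5068 + 4698 = 45956
65+: 4544 + 1921 = 6465
Youth dependency ratio = 11308 / 45956 × 100 = 24.6
Old-age dependency ratio = 6465 / 45956 × 100 = 14.1
Total dependency ratio = (11308 + 6465) / 45956 × 100 = 17773 / 45956 × 100 = 38.7

Youth dependency ratio: 24.6
Old-age dependency ratio: 14.1
Total dependency ratio: 38.7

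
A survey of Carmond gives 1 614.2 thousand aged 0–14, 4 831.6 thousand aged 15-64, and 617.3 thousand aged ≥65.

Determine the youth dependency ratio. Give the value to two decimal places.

Youth dependency ratio = 1 614.2 / 4 831.6 × 100 = 33.41

Youth dependency ratio: 33.41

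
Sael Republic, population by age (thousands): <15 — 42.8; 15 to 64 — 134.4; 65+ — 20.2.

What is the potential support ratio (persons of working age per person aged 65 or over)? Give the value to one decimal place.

Potential support ratio = 134.4 / 20.2 = 6.7

Potential support ratio: 6.7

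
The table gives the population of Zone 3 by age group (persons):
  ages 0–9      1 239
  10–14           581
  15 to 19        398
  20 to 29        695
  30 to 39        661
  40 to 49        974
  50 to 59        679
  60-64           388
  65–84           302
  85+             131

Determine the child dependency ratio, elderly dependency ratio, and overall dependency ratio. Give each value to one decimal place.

Youth dependency ratio: 48.0
Old-age dependency ratio: 11.4
Total dependency ratio: 59.4

0–14: 1 239 + 581 = 1 820
15–64: 398 + 695 + 661 + 974 + 679 + 388 = 3 795
65+: 302 + 131 = 433
Youth dependency ratio = 1 820 / 3 795 × 100 = 48.0
Old-age dependency ratio = 433 / 3 795 × 100 = 11.4
Total dependency ratio = (1 820 + 433) / 3 795 × 100 = 2 253 / 3 795 × 100 = 59.4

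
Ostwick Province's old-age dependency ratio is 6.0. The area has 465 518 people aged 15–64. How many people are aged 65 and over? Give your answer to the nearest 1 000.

Old-age dependency ratio = elderly / working-age × 100
6.0 = E / 465 518 × 100
⇒ 28 000

Aged 65 and over: 28 000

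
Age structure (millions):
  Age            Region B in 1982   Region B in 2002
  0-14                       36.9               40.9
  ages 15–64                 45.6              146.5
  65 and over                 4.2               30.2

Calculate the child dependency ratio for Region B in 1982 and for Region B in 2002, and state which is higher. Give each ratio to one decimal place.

Region B in 1982: 36.9 / 45.6 × 100 = 80.9
Region B in 2002: 40.9 / 146.5 × 100 = 27.9

Region B in 1982: 80.9
Region B in 2002: 27.9
Higher: Region B in 1982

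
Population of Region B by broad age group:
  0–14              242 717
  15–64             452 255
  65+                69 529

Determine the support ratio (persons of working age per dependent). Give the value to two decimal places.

Support ratio = 452 255 / (242 717 + 69 529) = 452 255 / 312 246 = 1.45

Support ratio: 1.45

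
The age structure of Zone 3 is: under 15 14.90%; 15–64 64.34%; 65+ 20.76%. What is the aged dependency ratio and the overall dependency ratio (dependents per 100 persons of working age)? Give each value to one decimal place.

Old-age dependency ratio: 32.3
Total dependency ratio: 55.4

Old-age dependency ratio = 20.76 / 64.34 × 100 = 32.3
Total dependency ratio = (14.90 + 20.76) / 64.34 × 100 = 35.66 / 64.34 × 100 = 55.4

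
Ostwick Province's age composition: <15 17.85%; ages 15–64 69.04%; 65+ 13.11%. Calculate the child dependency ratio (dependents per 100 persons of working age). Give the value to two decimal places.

Youth dependency ratio = 17.85 / 69.04 × 100 = 25.85

Youth dependency ratio: 25.85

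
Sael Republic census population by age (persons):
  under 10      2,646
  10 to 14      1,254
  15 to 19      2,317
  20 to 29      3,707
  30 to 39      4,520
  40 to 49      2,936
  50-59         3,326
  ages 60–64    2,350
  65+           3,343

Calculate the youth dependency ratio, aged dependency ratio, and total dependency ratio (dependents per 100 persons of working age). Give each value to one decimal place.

Youth dependency ratio: 20.4
Old-age dependency ratio: 17.5
Total dependency ratio: 37.8

0–14: 2,646 + 1,254 = 3,900
15–64: 2,317 + 3,707 + 4,520 + 2,936 + 3,326 + 2,350 = 19,156
65+: 3,343
Youth dependency ratio = 3,900 / 19,156 × 100 = 20.4
Old-age dependency ratio = 3,343 / 19,156 × 100 = 17.5
Total dependency ratio = (3,900 + 3,343) / 19,156 × 100 = 7,243 / 19,156 × 100 = 37.8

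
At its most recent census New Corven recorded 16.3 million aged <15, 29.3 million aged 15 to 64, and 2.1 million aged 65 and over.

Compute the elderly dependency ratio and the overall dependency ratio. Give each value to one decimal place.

Old-age dependency ratio: 7.2
Total dependency ratio: 62.8

Old-age dependency ratio = 2.1 / 29.3 × 100 = 7.2
Total dependency ratio = (16.3 + 2.1) / 29.3 × 100 = 18.4 / 29.3 × 100 = 62.8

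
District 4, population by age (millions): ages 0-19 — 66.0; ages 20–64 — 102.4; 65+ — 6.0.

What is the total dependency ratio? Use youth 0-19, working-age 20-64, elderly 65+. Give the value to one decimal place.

Total dependency ratio: 70.3

Total dependency ratio = (66.0 + 6.0) / 102.4 × 100 = 72.0 / 102.4 × 100 = 70.3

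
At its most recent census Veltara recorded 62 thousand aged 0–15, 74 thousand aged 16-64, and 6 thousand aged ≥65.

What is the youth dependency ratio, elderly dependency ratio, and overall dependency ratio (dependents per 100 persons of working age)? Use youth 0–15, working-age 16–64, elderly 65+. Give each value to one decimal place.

Youth dependency ratio: 83.8
Old-age dependency ratio: 8.1
Total dependency ratio: 91.9

Youth dependency ratio = 62 / 74 × 100 = 83.8
Old-age dependency ratio = 6 / 74 × 100 = 8.1
Total dependency ratio = (62 + 6) / 74 × 100 = 68 / 74 × 100 = 91.9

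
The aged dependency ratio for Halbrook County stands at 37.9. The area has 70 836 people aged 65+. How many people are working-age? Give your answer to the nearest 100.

Working-age: 186 900

Old-age dependency ratio = elderly / working-age × 100
37.9 = 70 836 / W × 100
⇒ 186 900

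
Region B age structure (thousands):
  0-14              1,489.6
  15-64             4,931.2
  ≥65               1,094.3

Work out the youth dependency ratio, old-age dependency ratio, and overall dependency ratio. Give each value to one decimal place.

Youth dependency ratio: 30.2
Old-age dependency ratio: 22.2
Total dependency ratio: 52.4

Youth dependency ratio = 1,489.6 / 4,931.2 × 100 = 30.2
Old-age dependency ratio = 1,094.3 / 4,931.2 × 100 = 22.2
Total dependency ratio = (1,489.6 + 1,094.3) / 4,931.2 × 100 = 2,583.9 / 4,931.2 × 100 = 52.4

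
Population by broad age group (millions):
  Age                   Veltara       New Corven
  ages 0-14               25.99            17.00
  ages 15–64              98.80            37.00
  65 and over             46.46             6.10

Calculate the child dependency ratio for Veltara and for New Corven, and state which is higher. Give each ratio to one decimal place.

Veltara: 25.99 / 98.80 × 100 = 26.3
New Corven: 17.00 / 37.00 × 100 = 45.9

Veltara: 26.3
New Corven: 45.9
Higher: New Corven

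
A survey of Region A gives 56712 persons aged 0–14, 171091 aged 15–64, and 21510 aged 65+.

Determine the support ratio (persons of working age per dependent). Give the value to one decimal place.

Support ratio: 2.2

Support ratio = 171091 / (56712 + 21510) = 171091 / 78222 = 2.2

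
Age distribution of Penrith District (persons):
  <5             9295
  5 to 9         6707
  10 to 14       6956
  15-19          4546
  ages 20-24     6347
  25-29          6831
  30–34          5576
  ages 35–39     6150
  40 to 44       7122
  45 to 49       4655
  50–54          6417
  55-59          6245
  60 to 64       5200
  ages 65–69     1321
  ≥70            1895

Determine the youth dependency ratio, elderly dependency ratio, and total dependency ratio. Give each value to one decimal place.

0–14: 9295 + 6707 + 6956 = 22958
15–64: 4546 + 6347 + 6831 + 5576 + 6150 + 7122 + 4655 + 6417 + 6245 + 5200 = 59089
65+: 1321 + 1895 = 3216
Youth dependency ratio = 22958 / 59089 × 100 = 38.9
Old-age dependency ratio = 3216 / 59089 × 100 = 5.4
Total dependency ratio = (22958 + 3216) / 59089 × 100 = 26174 / 59089 × 100 = 44.3

Youth dependency ratio: 38.9
Old-age dependency ratio: 5.4
Total dependency ratio: 44.3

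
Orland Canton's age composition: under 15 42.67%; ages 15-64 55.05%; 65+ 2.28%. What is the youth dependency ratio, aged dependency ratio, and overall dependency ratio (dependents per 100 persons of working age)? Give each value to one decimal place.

Youth dependency ratio: 77.5
Old-age dependency ratio: 4.1
Total dependency ratio: 81.7

Youth dependency ratio = 42.67 / 55.05 × 100 = 77.5
Old-age dependency ratio = 2.28 / 55.05 × 100 = 4.1
Total dependency ratio = (42.67 + 2.28) / 55.05 × 100 = 44.95 / 55.05 × 100 = 81.7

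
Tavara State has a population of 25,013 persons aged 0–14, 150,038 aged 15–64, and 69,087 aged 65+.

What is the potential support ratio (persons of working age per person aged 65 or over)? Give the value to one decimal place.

Potential support ratio: 2.2

Potential support ratio = 150,038 / 69,087 = 2.2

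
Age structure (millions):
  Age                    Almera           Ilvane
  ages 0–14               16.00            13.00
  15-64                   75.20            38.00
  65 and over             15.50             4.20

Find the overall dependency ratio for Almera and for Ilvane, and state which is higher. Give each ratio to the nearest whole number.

Almera: (16.00 + 15.50) / 75.20 × 100 = 31.50 / 75.20 × 100 = 42
Ilvane: (13.00 + 4.20) / 38.00 × 100 = 17.20 / 38.00 × 100 = 45

Almera: 42
Ilvane: 45
Higher: Ilvane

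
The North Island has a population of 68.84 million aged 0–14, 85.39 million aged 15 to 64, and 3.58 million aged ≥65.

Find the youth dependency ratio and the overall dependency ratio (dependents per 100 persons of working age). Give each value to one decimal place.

Youth dependency ratio = 68.84 / 85.39 × 100 = 80.6
Total dependency ratio = (68.84 + 3.58) / 85.39 × 100 = 72.42 / 85.39 × 100 = 84.8

Youth dependency ratio: 80.6
Total dependency ratio: 84.8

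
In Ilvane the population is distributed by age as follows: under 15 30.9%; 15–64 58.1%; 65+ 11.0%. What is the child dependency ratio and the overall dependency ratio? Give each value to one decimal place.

Youth dependency ratio: 53.2
Total dependency ratio: 72.1

Youth dependency ratio = 30.9 / 58.1 × 100 = 53.2
Total dependency ratio = (30.9 + 11.0) / 58.1 × 100 = 41.9 / 58.1 × 100 = 72.1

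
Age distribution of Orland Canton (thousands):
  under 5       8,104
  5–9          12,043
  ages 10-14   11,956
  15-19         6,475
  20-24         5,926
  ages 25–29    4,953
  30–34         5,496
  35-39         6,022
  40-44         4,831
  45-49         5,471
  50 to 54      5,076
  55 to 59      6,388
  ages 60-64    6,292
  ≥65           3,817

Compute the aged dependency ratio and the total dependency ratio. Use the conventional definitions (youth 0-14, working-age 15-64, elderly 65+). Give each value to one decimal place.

0–14: 8,104 + 12,043 + 11,956 = 32,103
15–64: 6,475 + 5,926 + 4,953 + 5,496 + 6,022 + 4,831 + 5,471 + 5,076 + 6,388 + 6,292 = 56,930
65+: 3,817
Old-age dependency ratio = 3,817 / 56,930 × 100 = 6.7
Total dependency ratio = (32,103 + 3,817) / 56,930 × 100 = 35,920 / 56,930 × 100 = 63.1

Old-age dependency ratio: 6.7
Total dependency ratio: 63.1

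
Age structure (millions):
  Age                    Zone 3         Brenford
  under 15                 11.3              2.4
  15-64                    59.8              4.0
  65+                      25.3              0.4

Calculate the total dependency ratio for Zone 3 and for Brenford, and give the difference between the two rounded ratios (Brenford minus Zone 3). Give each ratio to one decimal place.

Zone 3: (11.3 + 25.3) / 59.8 × 100 = 36.6 / 59.8 × 100 = 61.2
Brenford: (2.4 + 0.4) / 4.0 × 100 = 2.8 / 4.0 × 100 = 70.0

Zone 3: 61.2
Brenford: 70.0
Difference: +8.8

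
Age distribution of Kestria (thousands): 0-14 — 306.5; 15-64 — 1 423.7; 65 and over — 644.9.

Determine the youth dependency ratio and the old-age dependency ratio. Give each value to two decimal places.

Youth dependency ratio = 306.5 / 1 423.7 × 100 = 21.53
Old-age dependency ratio = 644.9 / 1 423.7 × 100 = 45.30

Youth dependency ratio: 21.53
Old-age dependency ratio: 45.30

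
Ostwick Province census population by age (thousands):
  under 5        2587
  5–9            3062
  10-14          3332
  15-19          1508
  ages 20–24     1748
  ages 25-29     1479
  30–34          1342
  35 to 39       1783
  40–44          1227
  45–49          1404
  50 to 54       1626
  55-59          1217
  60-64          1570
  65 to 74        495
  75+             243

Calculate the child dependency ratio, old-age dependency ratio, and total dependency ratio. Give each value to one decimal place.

Youth dependency ratio: 60.3
Old-age dependency ratio: 5.0
Total dependency ratio: 65.2

0–14: 2587 + 3062 + 3332 = 8981
15–64: 1508 + 1748 + 1479 + 1342 + 1783 + 1227 + 1404 + 1626 + 1217 + 1570 = 14904
65+: 495 + 243 = 738
Youth dependency ratio = 8981 / 14904 × 100 = 60.3
Old-age dependency ratio = 738 / 14904 × 100 = 5.0
Total dependency ratio = (8981 + 738) / 14904 × 100 = 9719 / 14904 × 100 = 65.2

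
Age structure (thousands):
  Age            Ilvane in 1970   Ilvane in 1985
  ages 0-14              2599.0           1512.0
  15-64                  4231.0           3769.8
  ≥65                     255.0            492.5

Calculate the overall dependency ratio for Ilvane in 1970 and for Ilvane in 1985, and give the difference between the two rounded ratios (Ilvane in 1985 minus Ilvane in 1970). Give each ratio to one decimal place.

Ilvane in 1970: (2599.0 + 255.0) / 4231.0 × 100 = 2854.0 / 4231.0 × 100 = 67.5
Ilvane in 1985: (1512.0 + 492.5) / 3769.8 × 100 = 2004.5 / 3769.8 × 100 = 53.2

Ilvane in 1970: 67.5
Ilvane in 1985: 53.2
Difference: -14.3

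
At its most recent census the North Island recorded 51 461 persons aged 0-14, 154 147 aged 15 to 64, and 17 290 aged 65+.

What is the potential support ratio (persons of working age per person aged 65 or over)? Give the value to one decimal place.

Potential support ratio = 154 147 / 17 290 = 8.9

Potential support ratio: 8.9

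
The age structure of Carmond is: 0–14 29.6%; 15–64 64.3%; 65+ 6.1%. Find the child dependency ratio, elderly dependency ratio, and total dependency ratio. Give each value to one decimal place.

Youth dependency ratio = 29.6 / 64.3 × 100 = 46.0
Old-age dependency ratio = 6.1 / 64.3 × 100 = 9.5
Total dependency ratio = (29.6 + 6.1) / 64.3 × 100 = 35.7 / 64.3 × 100 = 55.5

Youth dependency ratio: 46.0
Old-age dependency ratio: 9.5
Total dependency ratio: 55.5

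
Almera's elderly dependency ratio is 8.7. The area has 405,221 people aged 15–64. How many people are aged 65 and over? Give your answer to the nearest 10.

Aged 65 and over: 35,250

Old-age dependency ratio = elderly / working-age × 100
8.7 = E / 405,221 × 100
⇒ 35,250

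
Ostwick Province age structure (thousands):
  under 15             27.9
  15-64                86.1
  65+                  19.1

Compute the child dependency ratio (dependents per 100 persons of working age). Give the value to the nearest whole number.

Youth dependency ratio: 32

Youth dependency ratio = 27.9 / 86.1 × 100 = 32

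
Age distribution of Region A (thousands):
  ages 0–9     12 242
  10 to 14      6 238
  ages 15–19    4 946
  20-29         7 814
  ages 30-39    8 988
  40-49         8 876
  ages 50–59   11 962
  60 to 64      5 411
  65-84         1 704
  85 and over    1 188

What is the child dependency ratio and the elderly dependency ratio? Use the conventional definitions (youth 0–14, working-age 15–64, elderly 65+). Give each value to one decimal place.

0–14: 12 242 + 6 238 = 18 480
15–64: 4 946 + 7 814 + 8 988 + 8 876 + 11 962 + 5 411 = 47 997
65+: 1 704 + 1 188 = 2 892
Youth dependency ratio = 18 480 / 47 997 × 100 = 38.5
Old-age dependency ratio = 2 892 / 47 997 × 100 = 6.0

Youth dependency ratio: 38.5
Old-age dependency ratio: 6.0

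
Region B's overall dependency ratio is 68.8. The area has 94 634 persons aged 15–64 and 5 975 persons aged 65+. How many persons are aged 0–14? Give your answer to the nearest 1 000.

Total dependency ratio = (youth + elderly) / working-age × 100
68.8 = (Y + 5 975) / 94 634 × 100
⇒ 59 000

Aged 0–14: 59 000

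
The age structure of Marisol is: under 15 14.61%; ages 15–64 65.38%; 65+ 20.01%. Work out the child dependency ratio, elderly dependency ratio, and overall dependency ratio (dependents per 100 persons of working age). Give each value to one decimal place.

Youth dependency ratio = 14.61 / 65.38 × 100 = 22.3
Old-age dependency ratio = 20.01 / 65.38 × 100 = 30.6
Total dependency ratio = (14.61 + 20.01) / 65.38 × 100 = 34.62 / 65.38 × 100 = 53.0

Youth dependency ratio: 22.3
Old-age dependency ratio: 30.6
Total dependency ratio: 53.0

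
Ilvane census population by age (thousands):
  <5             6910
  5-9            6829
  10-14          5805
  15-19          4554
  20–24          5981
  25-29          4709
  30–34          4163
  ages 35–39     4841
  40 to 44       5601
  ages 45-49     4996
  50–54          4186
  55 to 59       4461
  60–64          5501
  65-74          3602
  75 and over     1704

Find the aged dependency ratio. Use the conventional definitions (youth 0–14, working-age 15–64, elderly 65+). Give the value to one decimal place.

0–14: 6910 + 6829 + 5805 = 19544
15–64: 4554 + 5981 + 4709 + 4163 + 4841 + 5601 + 4996 + 4186 + 4461 + 5501 = 48993
65+: 3602 + 1704 = 5306
Old-age dependency ratio = 5306 / 48993 × 100 = 10.8

Old-age dependency ratio: 10.8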